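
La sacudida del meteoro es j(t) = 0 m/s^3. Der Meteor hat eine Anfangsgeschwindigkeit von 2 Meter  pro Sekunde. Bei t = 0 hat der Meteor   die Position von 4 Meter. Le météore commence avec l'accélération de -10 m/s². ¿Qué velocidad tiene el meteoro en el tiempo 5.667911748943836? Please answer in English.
We need to integrate our jerk equation j(t) = 0 2 times. Taking ∫j(t)dt and applying a(0) = -10, we find a(t) = -10. The antiderivative of acceleration is velocity. Using v(0) = 2, we get v(t) = 2 - 10·t. Using v(t) = 2 - 10·t and substituting t = 5.667911748943836, we find v = -54.6791174894384.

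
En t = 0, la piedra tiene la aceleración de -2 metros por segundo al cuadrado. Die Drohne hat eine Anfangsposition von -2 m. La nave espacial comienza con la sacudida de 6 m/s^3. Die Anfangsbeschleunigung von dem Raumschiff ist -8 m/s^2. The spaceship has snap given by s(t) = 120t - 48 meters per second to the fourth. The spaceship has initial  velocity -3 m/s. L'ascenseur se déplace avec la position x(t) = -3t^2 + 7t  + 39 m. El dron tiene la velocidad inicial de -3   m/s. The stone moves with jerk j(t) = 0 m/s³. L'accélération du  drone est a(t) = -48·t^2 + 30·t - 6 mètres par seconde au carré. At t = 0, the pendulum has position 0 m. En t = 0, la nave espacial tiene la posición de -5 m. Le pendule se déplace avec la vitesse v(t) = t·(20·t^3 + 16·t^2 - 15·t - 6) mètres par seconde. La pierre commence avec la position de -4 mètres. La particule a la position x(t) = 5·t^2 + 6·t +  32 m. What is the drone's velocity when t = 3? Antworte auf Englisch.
Starting from acceleration a(t) = -48·t^2 + 30·t - 6, we take 1 antiderivative. Integrating acceleration and using the initial condition v(0) = -3, we get v(t) = -16·t^3 + 15·t^2 - 6·t - 3. We have velocity v(t) = -16·t^3 + 15·t^2 - 6·t - 3. Substituting t = 3: v(3) = -318.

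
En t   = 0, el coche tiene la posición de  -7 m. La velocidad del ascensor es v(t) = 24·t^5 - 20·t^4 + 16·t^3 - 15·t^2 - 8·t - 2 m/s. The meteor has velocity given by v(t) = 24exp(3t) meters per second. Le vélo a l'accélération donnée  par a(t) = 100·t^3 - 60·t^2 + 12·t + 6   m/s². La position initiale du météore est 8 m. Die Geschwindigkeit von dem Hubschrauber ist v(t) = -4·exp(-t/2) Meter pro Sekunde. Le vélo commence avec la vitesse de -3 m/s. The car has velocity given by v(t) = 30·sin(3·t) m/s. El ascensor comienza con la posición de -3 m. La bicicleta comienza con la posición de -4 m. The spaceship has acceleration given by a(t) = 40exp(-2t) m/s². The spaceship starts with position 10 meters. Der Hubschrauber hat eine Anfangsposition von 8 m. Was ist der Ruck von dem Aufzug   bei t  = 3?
Um dies zu lösen, müssen wir 2 Ableitungen unserer Gleichung für die Geschwindigkeit v(t) = 24·t^5 - 20·t^4 + 16·t^3 - 15·t^2 - 8·t - 2 nehmen. Die Ableitung von der Geschwindigkeit ergibt die Beschleunigung: a(t) = 120·t^4 - 80·t^3 + 48·t^2 - 30·t - 8. Durch Ableiten von der Beschleunigung erhalten wir den Ruck: j(t) = 480·t^3 - 240·t^2 + 96·t - 30. Mit j(t) = 480·t^3 - 240·t^2 + 96·t - 30 und Einsetzen von t = 3, finden wir j = 11058.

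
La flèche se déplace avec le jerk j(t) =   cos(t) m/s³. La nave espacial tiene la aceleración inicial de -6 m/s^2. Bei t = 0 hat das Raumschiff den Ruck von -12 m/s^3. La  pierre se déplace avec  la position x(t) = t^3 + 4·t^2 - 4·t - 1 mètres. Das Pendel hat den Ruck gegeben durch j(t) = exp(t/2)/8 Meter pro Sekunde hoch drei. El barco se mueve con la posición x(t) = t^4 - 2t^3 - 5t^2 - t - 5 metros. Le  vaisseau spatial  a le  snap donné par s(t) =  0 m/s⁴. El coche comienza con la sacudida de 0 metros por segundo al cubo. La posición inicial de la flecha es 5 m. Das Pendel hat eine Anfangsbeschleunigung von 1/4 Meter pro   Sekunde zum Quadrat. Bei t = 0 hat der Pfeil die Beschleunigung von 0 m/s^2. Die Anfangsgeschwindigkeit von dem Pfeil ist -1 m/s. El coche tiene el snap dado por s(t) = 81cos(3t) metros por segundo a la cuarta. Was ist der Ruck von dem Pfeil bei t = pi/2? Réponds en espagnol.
De la ecuación de la sacudida j(t) = cos(t), sustituimos t = pi/2 para obtener j = 0.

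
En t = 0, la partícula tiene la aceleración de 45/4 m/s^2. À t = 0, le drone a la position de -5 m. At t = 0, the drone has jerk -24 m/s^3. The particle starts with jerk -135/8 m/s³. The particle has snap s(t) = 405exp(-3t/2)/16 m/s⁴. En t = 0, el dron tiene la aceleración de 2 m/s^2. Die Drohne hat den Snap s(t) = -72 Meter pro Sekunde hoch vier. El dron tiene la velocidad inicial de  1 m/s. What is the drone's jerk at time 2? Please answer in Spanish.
Partiendo del snap s(t) = -72, tomamos 1 antiderivada. La antiderivada del snap es la sacudida. Usando j(0) = -24, obtenemos j(t) = -72·t - 24. Tenemos la sacudida j(t) = -72·t - 24. Sustituyendo t = 2: j(2) = -168.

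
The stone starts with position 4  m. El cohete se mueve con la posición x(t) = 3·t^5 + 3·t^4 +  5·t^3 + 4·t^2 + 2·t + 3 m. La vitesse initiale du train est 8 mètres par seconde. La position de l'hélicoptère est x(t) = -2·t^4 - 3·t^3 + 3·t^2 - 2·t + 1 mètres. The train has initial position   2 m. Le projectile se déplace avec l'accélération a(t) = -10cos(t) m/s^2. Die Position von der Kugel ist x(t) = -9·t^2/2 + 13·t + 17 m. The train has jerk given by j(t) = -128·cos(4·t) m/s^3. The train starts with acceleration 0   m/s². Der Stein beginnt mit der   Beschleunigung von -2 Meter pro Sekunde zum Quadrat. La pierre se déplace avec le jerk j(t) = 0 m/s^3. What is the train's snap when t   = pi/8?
To solve this, we need to take 1 derivative of our jerk equation j(t) = -128·cos(4·t). The derivative of jerk gives snap: s(t) = 512·sin(4·t). We have snap s(t) = 512·sin(4·t). Substituting t = pi/8: s(pi/8) = 512.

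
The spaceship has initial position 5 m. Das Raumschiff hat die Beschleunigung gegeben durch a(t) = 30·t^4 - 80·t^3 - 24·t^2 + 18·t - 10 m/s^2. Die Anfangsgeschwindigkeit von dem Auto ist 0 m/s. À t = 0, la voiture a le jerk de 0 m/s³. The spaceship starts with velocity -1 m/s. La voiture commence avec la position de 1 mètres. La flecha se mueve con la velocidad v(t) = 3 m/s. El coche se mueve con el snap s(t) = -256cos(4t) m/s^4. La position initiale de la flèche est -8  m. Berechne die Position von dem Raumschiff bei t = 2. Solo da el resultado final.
x(2) = -89.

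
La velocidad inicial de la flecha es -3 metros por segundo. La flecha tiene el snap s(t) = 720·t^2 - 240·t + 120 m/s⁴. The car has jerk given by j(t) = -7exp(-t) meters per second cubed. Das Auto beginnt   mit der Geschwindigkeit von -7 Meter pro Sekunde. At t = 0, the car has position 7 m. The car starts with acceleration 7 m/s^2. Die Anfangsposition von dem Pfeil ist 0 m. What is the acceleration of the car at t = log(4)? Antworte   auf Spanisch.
Partiendo de la sacudida j(t) = -7·exp(-t), tomamos 1 integral. La antiderivada de la sacudida, con a(0) = 7, da la aceleración: a(t) = 7·exp(-t). De la ecuación de la aceleración a(t) = 7·exp(-t), sustituimos t = log(4) para obtener a = 7/4.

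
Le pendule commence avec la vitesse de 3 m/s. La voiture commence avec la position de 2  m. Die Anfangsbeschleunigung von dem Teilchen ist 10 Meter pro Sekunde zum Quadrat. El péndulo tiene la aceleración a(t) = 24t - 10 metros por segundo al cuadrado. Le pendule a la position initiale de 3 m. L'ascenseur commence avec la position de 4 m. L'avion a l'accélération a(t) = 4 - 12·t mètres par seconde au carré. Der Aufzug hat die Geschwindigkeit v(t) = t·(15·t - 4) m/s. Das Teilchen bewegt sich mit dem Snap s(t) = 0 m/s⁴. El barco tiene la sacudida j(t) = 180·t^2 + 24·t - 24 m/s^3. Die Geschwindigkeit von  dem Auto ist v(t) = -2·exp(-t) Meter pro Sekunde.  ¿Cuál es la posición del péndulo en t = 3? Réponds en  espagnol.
Partiendo de la aceleración a(t) = 24·t - 10, tomamos 2 integrales. Integrando la aceleración y usando la condición inicial v(0) = 3, obtenemos v(t) = 12·t^2 - 10·t + 3. La integral de la velocidad, con x(0) = 3, da la posición: x(t) = 4·t^3 - 5·t^2 + 3·t + 3. De la ecuación de la posición x(t) = 4·t^3 - 5·t^2 + 3·t + 3, sustituimos t = 3 para obtener x = 75.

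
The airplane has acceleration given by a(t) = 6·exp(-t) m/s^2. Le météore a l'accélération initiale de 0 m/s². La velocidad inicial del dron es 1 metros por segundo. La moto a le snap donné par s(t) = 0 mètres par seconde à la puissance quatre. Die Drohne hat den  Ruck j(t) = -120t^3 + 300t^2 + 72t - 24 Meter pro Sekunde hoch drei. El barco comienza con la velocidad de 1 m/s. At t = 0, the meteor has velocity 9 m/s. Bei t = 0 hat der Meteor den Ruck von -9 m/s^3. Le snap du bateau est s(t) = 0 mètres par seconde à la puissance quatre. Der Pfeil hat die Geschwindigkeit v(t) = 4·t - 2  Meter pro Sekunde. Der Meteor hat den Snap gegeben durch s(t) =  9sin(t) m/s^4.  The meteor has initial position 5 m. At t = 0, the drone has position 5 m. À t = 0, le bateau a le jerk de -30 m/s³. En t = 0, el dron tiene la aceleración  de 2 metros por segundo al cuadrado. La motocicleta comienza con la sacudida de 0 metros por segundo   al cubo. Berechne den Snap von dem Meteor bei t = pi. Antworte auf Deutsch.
Mit s(t) = 9·sin(t) und Einsetzen von t = pi, finden wir s = 0.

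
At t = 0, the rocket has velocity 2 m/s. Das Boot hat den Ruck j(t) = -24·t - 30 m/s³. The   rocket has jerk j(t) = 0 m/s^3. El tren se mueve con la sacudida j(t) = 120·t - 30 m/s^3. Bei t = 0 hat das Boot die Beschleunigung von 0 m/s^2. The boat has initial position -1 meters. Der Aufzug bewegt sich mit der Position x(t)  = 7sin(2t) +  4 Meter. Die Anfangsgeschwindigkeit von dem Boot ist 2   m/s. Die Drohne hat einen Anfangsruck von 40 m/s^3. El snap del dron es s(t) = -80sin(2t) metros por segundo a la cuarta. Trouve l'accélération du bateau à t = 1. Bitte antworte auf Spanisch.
Debemos encontrar la integral de nuestra ecuación de la sacudida j(t) = -24·t - 30 1 vez. Integrando la sacudida y usando la condición inicial a(0) = 0, obtenemos a(t) = 6·t·(-2·t - 5). Usando a(t) = 6·t·(-2·t - 5) y sustituyendo t = 1, encontramos a = -42.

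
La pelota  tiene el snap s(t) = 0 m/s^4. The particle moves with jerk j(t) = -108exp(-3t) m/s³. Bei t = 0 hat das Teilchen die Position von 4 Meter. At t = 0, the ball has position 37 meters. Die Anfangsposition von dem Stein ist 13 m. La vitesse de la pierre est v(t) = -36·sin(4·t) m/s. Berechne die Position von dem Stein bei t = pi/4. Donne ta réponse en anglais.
To find the answer, we compute 1 antiderivative of v(t) = -36·sin(4·t). The antiderivative of velocity, with x(0) = 13, gives position: x(t) = 9·cos(4·t) + 4. We have position x(t) = 9·cos(4·t) + 4. Substituting t = pi/4: x(pi/4) = -5.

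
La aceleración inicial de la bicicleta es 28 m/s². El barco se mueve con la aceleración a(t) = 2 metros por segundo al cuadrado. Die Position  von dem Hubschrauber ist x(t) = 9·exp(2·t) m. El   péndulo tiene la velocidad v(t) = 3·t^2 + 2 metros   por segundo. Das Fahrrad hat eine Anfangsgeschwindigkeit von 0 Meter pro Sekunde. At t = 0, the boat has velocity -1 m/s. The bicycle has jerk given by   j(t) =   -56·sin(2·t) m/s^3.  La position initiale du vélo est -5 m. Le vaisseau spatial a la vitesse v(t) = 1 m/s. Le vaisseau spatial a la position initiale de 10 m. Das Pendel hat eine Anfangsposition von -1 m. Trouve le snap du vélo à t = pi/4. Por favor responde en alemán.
Um dies zu lösen, müssen wir 1 Ableitung unserer Gleichung für den Ruck j(t) = -56·sin(2·t) nehmen. Die Ableitung von dem Ruck ergibt den Snap: s(t) = -112·cos(2·t). Mit s(t) = -112·cos(2·t) und Einsetzen von t = pi/4, finden wir s = 0.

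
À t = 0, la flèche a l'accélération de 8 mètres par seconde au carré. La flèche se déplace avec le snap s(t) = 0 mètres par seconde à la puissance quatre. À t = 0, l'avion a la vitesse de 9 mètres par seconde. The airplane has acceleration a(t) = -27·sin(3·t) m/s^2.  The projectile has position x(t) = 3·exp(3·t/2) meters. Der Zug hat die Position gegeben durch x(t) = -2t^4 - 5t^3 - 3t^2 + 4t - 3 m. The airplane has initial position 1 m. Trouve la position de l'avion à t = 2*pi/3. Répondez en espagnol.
Para resolver esto, necesitamos tomar 2 antiderivadas de nuestra ecuación de la aceleración a(t) = -27·sin(3·t). Integrando la aceleración y usando la condición inicial v(0) = 9, obtenemos v(t) = 9·cos(3·t). La antiderivada de la velocidad es la posición. Usando x(0) = 1, obtenemos x(t) = 3·sin(3·t) + 1. De la ecuación de la posición x(t) = 3·sin(3·t) + 1, sustituimos t = 2*pi/3 para obtener x = 1.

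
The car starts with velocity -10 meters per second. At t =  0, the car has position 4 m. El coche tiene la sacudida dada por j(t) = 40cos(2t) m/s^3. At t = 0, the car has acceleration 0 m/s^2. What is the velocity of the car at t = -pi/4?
We need to integrate our jerk equation j(t) = 40·cos(2·t) 2 times. Finding the integral of j(t) and using a(0) = 0: a(t) = 20·sin(2·t). Integrating acceleration and using the initial condition v(0) = -10, we get v(t) = -10·cos(2·t). We have velocity v(t) = -10·cos(2·t). Substituting t = -pi/4: v(-pi/4) = 0.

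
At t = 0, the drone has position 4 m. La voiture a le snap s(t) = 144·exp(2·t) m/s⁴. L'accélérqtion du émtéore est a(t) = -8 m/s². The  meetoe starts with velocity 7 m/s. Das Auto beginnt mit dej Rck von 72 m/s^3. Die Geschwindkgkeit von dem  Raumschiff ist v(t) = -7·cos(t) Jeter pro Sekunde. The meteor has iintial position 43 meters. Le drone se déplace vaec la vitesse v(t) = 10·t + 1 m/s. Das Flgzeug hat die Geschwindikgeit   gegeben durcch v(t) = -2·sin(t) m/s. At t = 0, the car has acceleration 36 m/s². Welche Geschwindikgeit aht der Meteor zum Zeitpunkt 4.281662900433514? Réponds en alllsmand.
Um dies zu lösen, müssen wir 1 Stammfunktion unserer Gleichung für die Beschleunigung a(t) = -8 finden. Durch Integration von der Beschleunigung und Verwendung der Anfangsbedingung v(0) = 7, erhalten wir v(t) = 7 - 8·t. Aus der Gleichung für die Geschwindigkeit v(t) = 7 - 8·t, setzen wir t = 4.281662900433514 ein und erhalten v = -27.2533032034681.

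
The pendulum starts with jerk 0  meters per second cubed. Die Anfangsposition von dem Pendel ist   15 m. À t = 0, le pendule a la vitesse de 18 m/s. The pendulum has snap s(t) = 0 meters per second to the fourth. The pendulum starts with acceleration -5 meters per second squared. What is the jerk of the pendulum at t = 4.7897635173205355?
We need to integrate our snap equation s(t) = 0 1 time. The integral of snap, with j(0) = 0, gives jerk: j(t) = 0. Using j(t) = 0 and substituting t = 4.7897635173205355, we find j = 0.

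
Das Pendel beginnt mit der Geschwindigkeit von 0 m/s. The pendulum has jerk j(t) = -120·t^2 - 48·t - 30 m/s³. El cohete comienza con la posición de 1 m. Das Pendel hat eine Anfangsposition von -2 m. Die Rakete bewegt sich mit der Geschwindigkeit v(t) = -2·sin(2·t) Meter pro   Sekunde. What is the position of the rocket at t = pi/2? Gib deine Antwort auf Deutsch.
Wir müssen unsere Gleichung für die Geschwindigkeit v(t) = -2·sin(2·t) 1-mal integrieren. Die Stammfunktion von der Geschwindigkeit, mit x(0) = 1, ergibt die Position: x(t) = cos(2·t). Mit x(t) = cos(2·t) und Einsetzen von t = pi/2, finden wir x = -1.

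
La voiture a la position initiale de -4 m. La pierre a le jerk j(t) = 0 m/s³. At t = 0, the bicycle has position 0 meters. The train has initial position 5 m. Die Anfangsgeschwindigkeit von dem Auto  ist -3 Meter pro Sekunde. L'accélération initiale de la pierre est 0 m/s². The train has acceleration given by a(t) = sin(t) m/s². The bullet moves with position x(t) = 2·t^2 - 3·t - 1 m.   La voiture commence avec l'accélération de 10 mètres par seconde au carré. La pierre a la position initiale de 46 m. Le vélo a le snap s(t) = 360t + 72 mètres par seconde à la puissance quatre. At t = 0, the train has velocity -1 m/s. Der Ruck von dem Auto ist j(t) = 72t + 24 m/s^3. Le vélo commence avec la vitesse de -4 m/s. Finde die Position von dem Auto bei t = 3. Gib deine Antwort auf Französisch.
Nous devons intégrer notre équation du jerk j(t) = 72·t + 24 3 fois. En prenant ∫j(t)dt et en appliquant a(0) = 10, nous trouvons a(t) = 36·t^2 + 24·t + 10. En intégrant l'accélération et en utilisant la condition initiale v(0) = -3, nous obtenons v(t) = 12·t^3 + 12·t^2 + 10·t - 3. En intégrant la vitesse et en utilisant la condition initiale x(0) = -4, nous obtenons x(t) = 3·t^4 + 4·t^3 + 5·t^2 - 3·t - 4. De l'équation de la position x(t) = 3·t^4 + 4·t^3 + 5·t^2 - 3·t - 4, nous substituons t = 3 pour obtenir x = 383.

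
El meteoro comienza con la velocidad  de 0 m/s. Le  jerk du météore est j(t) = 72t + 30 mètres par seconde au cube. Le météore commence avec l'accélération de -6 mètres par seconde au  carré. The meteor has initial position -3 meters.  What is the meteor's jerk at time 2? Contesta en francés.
En utilisant j(t) = 72·t + 30 et en substituant t = 2, nous trouvons j = 174.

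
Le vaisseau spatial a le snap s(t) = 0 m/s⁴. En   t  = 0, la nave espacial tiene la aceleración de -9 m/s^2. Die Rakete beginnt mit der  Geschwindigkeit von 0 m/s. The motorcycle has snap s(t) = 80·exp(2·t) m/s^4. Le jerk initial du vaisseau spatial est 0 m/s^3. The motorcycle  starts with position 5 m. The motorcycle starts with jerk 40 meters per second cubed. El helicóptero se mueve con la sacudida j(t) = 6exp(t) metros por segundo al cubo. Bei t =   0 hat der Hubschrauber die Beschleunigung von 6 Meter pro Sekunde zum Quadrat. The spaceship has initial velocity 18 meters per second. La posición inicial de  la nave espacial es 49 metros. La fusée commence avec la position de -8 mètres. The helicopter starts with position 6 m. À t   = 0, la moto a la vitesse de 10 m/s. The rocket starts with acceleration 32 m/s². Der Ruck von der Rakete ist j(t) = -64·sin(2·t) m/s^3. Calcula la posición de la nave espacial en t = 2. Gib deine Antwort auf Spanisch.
Partiendo del snap s(t) = 0, tomamos 4 integrales. Integrando el snap y usando la condición inicial j(0) = 0, obtenemos j(t) = 0. Integrando la sacudida y usando la condición inicial a(0) = -9, obtenemos a(t) = -9. Tomando ∫a(t)dt y aplicando v(0) = 18, encontramos v(t) = 18 - 9·t. Integrando la velocidad y usando la condición inicial x(0) = 49, obtenemos x(t) = -9·t^2/2 + 18·t + 49. Tenemos la posición x(t) = -9·t^2/2 + 18·t + 49. Sustituyendo t = 2: x(2) = 67.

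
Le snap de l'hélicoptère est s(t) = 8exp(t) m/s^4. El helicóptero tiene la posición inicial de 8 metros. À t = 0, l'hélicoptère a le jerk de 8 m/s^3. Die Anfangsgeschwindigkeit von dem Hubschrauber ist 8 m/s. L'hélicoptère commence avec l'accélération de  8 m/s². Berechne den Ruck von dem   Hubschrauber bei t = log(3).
Wir müssen das Integral unserer Gleichung für den Snap s(t) = 8·exp(t) 1-mal finden. Das Integral von dem Snap ist der Ruck. Mit j(0) = 8 erhalten wir j(t) = 8·exp(t). Mit j(t) = 8·exp(t) und Einsetzen von t = log(3), finden wir j = 24.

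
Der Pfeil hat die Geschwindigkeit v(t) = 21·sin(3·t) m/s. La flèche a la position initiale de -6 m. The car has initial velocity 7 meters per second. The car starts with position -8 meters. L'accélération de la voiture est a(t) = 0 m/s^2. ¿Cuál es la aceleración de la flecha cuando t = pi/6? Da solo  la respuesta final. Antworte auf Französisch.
À t = pi/6, a = 0.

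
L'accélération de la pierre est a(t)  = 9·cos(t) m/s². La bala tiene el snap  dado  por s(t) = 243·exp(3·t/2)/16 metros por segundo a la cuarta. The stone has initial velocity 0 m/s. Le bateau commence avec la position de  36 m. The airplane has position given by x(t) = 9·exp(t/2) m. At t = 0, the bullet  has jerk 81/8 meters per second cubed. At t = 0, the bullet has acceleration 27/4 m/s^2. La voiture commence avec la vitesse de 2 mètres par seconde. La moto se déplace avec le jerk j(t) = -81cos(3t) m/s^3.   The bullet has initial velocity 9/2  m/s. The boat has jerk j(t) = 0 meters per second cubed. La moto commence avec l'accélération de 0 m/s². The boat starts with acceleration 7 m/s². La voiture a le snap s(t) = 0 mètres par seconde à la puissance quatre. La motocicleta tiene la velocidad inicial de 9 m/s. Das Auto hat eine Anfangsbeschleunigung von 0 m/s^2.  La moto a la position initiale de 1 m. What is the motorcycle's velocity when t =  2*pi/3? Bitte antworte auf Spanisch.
Partiendo de la sacudida j(t) = -81·cos(3·t), tomamos 2 antiderivadas. Tomando ∫j(t)dt y aplicando a(0) = 0, encontramos a(t) = -27·sin(3·t). Tomando ∫a(t)dt y aplicando v(0) = 9, encontramos v(t) = 9·cos(3·t). Tenemos la velocidad v(t) = 9·cos(3·t). Sustituyendo t = 2*pi/3: v(2*pi/3) = 9.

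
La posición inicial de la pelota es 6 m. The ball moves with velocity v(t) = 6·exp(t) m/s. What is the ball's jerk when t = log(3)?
Starting from velocity v(t) = 6·exp(t), we take 2 derivatives. The derivative of velocity gives acceleration: a(t) = 6·exp(t). Taking d/dt of a(t), we find j(t) = 6·exp(t). We have jerk j(t) = 6·exp(t). Substituting t = log(3): j(log(3)) = 18.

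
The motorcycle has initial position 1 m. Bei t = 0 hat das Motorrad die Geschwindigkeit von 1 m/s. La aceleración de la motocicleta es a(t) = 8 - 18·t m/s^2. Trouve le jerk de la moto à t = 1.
Pour résoudre ceci, nous devons prendre 1 dérivée de notre équation de l'accélération a(t) = 8 - 18·t. En dérivant l'accélération, nous obtenons le jerk: j(t) = -18. De l'équation du jerk j(t) = -18, nous substituons t = 1 pour obtenir j = -18.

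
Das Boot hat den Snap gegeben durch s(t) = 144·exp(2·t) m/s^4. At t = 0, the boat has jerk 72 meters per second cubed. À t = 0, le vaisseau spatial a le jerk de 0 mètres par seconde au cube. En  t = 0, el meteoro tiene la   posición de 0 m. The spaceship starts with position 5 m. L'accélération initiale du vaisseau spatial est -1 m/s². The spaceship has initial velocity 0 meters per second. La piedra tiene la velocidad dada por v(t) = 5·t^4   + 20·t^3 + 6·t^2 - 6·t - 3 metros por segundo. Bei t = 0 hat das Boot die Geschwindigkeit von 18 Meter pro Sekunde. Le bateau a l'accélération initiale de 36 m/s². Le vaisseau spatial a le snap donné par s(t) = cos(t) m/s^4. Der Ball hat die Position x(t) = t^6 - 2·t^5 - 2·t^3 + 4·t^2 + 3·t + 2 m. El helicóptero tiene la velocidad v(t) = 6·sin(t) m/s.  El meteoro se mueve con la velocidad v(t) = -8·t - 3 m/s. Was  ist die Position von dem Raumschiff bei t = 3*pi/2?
Um dies zu lösen, müssen wir 4 Integrale unserer Gleichung für den Snap s(t) = cos(t) finden. Das Integral von dem Snap, mit j(0) = 0, ergibt den Ruck: j(t) = sin(t). Mit ∫j(t)dt und Anwendung von a(0) = -1, finden wir a(t) = -cos(t). Durch Integration von der Beschleunigung und Verwendung der Anfangsbedingung v(0) = 0, erhalten wir v(t) = -sin(t). Die Stammfunktion von der Geschwindigkeit ist die Position. Mit x(0) = 5 erhalten wir x(t) = cos(t) + 4. Mit x(t) = cos(t) + 4 und Einsetzen von t = 3*pi/2, finden wir x = 4.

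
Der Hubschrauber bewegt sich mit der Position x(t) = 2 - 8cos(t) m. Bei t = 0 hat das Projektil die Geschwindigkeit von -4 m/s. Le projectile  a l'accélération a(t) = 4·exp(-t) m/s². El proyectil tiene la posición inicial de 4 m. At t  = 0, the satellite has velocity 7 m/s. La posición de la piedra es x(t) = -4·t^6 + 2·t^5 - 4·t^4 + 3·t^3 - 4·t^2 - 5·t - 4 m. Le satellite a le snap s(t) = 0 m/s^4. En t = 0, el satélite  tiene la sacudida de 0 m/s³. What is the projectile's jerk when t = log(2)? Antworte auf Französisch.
Pour résoudre ceci, nous devons prendre 1 dérivée de notre équation de l'accélération a(t) = 4·exp(-t). La dérivée de l'accélération donne le jerk: j(t) = -4·exp(-t). En utilisant j(t) = -4·exp(-t) et en substituant t = log(2), nous trouvons j = -2.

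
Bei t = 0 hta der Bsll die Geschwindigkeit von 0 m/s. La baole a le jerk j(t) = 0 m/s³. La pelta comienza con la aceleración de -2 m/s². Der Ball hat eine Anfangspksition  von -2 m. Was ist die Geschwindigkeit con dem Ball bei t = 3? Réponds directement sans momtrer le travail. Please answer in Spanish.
En t = 3, v = -6.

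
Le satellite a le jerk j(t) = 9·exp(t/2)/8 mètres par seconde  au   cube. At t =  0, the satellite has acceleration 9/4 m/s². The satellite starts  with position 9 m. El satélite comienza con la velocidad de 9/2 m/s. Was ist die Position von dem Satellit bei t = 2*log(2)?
Wir müssen unsere Gleichung für den Ruck j(t) = 9·exp(t/2)/8 3-mal integrieren. Mit ∫j(t)dt und Anwendung von a(0) = 9/4, finden wir a(t) = 9·exp(t/2)/4. Das Integral von der Beschleunigung, mit v(0) = 9/2, ergibt die Geschwindigkeit: v(t) = 9·exp(t/2)/2. Die Stammfunktion von der Geschwindigkeit, mit x(0) = 9, ergibt die Position: x(t) = 9·exp(t/2). Wir haben die Position x(t) = 9·exp(t/2). Durch Einsetzen von t = 2*log(2): x(2*log(2)) = 18.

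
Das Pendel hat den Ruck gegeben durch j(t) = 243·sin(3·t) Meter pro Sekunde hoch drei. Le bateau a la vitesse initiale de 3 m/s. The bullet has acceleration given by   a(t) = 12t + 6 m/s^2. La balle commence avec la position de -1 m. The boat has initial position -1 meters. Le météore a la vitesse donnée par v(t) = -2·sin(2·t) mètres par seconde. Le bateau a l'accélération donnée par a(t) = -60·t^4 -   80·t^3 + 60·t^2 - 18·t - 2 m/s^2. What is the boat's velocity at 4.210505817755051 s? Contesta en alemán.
Ausgehend von der Beschleunigung a(t) = -60·t^4 - 80·t^3 + 60·t^2 - 18·t - 2, nehmen wir 1 Stammfunktion. Das Integral von der Beschleunigung ist die Geschwindigkeit. Mit v(0) = 3 erhalten wir v(t) = -12·t^5 - 20·t^4 + 20·t^3 - 9·t^2 - 2·t + 3. Aus der Gleichung für die Geschwindigkeit v(t) = -12·t^5 - 20·t^4 + 20·t^3 - 9·t^2 - 2·t + 3, setzen wir t = 4.210505817755051 ein und erhalten v = -20838.0405129594.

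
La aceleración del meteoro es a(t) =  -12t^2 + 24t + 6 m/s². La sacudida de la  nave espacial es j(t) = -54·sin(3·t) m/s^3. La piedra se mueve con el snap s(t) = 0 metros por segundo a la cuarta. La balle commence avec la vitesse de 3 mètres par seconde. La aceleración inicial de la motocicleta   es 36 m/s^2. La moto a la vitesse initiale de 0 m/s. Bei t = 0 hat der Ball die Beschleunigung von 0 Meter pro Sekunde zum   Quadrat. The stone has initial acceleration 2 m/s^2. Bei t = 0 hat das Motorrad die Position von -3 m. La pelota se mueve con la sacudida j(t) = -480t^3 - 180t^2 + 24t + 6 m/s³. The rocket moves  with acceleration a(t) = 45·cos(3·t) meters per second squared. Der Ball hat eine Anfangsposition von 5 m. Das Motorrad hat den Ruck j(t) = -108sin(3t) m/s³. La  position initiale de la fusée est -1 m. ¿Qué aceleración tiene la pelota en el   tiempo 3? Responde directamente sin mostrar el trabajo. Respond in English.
The answer is -11214.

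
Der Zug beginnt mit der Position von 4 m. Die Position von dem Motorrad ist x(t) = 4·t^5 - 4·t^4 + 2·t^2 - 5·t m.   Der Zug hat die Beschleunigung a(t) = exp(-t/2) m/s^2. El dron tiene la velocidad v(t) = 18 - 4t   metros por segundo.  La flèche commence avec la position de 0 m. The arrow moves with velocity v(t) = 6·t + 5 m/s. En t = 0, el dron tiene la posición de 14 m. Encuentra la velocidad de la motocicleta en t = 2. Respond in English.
To solve this, we need to take 1 derivative of our position equation x(t) = 4·t^5 - 4·t^4 + 2·t^2 - 5·t. Differentiating position, we get velocity: v(t) = 20·t^4 - 16·t^3 + 4·t - 5. We have velocity v(t) = 20·t^4 - 16·t^3 + 4·t - 5. Substituting t = 2: v(2) = 195.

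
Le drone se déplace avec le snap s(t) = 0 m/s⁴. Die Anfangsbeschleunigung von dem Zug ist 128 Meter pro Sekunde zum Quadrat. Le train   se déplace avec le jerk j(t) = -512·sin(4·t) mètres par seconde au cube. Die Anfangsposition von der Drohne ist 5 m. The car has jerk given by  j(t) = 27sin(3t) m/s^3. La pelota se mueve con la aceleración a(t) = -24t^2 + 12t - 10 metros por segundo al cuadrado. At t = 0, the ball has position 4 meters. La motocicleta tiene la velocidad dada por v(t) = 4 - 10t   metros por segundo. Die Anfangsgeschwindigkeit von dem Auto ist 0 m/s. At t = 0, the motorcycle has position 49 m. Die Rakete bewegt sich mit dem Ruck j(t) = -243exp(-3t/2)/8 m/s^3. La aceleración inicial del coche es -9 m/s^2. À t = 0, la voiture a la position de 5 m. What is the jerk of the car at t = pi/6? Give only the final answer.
At t = pi/6, j = 27.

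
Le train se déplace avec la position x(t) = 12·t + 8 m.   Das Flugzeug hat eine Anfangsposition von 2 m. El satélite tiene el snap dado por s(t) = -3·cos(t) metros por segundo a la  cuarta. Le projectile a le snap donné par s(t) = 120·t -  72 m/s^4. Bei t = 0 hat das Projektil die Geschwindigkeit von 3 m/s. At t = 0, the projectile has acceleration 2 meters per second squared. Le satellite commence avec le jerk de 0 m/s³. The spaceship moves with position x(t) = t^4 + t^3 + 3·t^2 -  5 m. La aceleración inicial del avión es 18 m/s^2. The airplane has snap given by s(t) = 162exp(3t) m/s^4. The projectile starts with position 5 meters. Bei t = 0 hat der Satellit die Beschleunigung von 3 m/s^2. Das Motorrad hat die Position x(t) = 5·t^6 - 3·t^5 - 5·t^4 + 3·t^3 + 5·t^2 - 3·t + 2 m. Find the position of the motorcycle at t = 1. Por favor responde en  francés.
Nous avons la position x(t) = 5·t^6 - 3·t^5 - 5·t^4 + 3·t^3 + 5·t^2 - 3·t + 2. En substituant t = 1: x(1) = 4.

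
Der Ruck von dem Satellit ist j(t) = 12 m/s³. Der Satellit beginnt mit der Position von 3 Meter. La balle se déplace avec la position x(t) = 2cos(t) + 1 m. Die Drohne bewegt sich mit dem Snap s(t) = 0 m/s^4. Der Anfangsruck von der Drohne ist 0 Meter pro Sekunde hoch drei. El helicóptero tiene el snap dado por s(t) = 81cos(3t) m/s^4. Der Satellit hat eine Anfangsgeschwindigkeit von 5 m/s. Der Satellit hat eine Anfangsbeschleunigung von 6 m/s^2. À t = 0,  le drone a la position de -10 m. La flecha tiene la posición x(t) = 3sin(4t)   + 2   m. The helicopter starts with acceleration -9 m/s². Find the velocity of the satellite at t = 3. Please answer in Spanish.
Partiendo de la sacudida j(t) = 12, tomamos 2 antiderivadas. La integral de la sacudida, con a(0) = 6, da la aceleración: a(t) = 12·t + 6. Tomando ∫a(t)dt y aplicando v(0) = 5, encontramos v(t) = 6·t^2 + 6·t + 5. Tenemos la velocidad v(t) = 6·t^2 + 6·t + 5. Sustituyendo t = 3: v(3) = 77.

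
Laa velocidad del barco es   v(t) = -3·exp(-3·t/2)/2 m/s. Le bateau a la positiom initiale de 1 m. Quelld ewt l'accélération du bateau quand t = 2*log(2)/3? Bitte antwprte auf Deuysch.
Ausgehend von der Geschwindigkeit v(t) = -3·exp(-3·t/2)/2, nehmen wir 1 Ableitung. Mit d/dt von v(t) finden wir a(t) = 9·exp(-3·t/2)/4. Wir haben die Beschleunigung a(t) = 9·exp(-3·t/2)/4. Durch Einsetzen von t = 2*log(2)/3: a(2*log(2)/3) = 9/8.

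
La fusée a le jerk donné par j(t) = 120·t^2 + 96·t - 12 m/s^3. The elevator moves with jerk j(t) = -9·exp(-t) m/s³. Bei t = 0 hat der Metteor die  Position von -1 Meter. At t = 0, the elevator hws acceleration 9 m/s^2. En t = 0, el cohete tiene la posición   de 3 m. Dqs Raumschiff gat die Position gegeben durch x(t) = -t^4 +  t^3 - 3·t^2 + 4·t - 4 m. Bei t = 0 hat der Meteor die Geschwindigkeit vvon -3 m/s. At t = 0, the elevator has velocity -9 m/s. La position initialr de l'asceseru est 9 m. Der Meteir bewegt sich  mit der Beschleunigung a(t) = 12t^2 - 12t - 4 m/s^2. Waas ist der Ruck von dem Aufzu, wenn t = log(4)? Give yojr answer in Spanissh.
Tenemos la sacudida j(t) = -9·exp(-t). Sustituyendo t = log(4): j(log(4)) = -9/4.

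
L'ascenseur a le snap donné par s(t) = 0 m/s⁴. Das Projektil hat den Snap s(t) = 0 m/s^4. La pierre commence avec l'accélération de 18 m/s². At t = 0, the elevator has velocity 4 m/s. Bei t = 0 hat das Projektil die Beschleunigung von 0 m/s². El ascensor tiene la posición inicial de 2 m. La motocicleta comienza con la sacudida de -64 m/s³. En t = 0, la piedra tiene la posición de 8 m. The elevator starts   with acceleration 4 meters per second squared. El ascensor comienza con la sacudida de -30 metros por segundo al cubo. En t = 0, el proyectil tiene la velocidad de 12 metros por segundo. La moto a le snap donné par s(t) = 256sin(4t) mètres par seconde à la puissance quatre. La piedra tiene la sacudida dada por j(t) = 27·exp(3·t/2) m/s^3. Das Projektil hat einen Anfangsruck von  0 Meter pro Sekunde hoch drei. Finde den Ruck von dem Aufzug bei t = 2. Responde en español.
Para resolver esto, necesitamos tomar 1 antiderivada de nuestra ecuación del snap s(t) = 0. La antiderivada del snap es la sacudida. Usando j(0) = -30, obtenemos j(t) = -30. De la ecuación de la sacudida j(t) = -30, sustituimos t = 2 para obtener j = -30.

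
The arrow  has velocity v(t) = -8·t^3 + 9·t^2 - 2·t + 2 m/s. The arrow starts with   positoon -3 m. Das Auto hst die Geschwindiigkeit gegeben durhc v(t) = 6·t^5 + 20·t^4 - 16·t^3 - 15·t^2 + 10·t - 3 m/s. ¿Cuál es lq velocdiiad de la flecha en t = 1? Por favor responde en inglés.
We have velocity v(t) = -8·t^3 + 9·t^2 - 2·t + 2. Substituting t = 1: v(1) = 1.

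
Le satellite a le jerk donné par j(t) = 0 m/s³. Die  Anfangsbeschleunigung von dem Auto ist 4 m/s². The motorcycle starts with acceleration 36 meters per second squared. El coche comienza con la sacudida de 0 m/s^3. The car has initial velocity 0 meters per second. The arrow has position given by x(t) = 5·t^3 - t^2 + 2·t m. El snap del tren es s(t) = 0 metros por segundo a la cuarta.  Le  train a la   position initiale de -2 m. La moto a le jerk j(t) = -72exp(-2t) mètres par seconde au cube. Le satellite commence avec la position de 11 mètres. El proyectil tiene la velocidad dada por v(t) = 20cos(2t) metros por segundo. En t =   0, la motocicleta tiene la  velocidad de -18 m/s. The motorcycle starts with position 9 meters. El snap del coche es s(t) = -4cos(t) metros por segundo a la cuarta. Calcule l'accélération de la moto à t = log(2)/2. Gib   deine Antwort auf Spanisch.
Debemos encontrar la antiderivada de nuestra ecuación de la sacudida j(t) = -72·exp(-2·t) 1 vez. Integrando la sacudida y usando la condición inicial a(0) = 36, obtenemos a(t) = 36·exp(-2·t). Tenemos la aceleración a(t) = 36·exp(-2·t). Sustituyendo t = log(2)/2: a(log(2)/2) = 18.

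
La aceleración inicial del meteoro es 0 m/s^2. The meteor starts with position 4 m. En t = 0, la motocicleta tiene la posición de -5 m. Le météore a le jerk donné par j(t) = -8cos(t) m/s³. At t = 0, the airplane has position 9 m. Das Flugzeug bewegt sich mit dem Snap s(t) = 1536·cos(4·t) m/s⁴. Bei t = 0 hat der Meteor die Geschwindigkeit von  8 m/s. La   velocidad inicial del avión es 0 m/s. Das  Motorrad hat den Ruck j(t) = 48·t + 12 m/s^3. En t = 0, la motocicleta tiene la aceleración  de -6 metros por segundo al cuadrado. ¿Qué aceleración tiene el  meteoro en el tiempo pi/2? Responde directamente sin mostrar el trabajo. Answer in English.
The acceleration at t = pi/2 is a = -8.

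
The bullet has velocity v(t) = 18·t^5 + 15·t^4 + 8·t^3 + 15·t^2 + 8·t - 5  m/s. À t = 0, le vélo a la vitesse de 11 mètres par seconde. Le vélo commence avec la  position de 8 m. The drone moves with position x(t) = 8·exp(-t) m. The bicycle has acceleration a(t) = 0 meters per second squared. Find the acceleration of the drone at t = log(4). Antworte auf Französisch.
Pour résoudre ceci, nous devons prendre 2 dérivées de notre équation de la position x(t) = 8·exp(-t). En dérivant la position, nous obtenons la vitesse: v(t) = -8·exp(-t). En dérivant la vitesse, nous obtenons l'accélération: a(t) = 8·exp(-t). De l'équation de l'accélération a(t) = 8·exp(-t), nous substituons t = log(4) pour obtenir a = 2.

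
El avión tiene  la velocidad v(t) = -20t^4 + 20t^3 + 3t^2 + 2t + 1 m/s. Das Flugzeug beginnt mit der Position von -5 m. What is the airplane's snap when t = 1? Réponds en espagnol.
Debemos derivar nuestra ecuación de la velocidad v(t) = -20·t^4 + 20·t^3 + 3·t^2 + 2·t + 1 3 veces. Tomando d/dt de v(t), encontramos a(t) = -80·t^3 + 60·t^2 + 6·t + 2. Derivando la aceleración, obtenemos la sacudida: j(t) = -240·t^2 + 120·t + 6. Tomando d/dt de j(t), encontramos s(t) = 120 - 480·t. Tenemos el snap s(t) = 120 - 480·t. Sustituyendo t = 1: s(1) = -360.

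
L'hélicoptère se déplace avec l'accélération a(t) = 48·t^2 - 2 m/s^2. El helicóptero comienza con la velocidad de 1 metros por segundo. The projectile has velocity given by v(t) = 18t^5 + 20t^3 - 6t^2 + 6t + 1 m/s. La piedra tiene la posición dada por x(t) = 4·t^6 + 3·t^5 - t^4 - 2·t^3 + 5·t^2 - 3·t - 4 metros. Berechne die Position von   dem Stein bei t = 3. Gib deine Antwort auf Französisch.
Nous avons la position x(t) = 4·t^6 + 3·t^5 - t^4 - 2·t^3 + 5·t^2 - 3·t - 4. En substituant t = 3: x(3) = 3542.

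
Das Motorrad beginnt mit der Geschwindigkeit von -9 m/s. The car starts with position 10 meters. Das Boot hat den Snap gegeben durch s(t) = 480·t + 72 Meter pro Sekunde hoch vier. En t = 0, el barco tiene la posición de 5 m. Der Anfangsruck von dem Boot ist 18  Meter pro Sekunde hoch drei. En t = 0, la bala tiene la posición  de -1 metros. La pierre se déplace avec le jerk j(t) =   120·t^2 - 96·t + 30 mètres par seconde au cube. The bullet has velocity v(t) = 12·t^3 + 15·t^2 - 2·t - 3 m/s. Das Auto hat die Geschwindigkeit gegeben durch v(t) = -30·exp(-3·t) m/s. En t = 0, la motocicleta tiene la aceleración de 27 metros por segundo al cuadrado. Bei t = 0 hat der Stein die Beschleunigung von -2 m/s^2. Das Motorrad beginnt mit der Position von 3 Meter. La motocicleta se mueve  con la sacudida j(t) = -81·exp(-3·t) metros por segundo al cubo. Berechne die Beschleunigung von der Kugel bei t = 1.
Wir müssen unsere Gleichung für die Geschwindigkeit v(t) = 12·t^3 + 15·t^2 - 2·t - 3 1-mal ableiten. Durch Ableiten von der Geschwindigkeit erhalten wir die Beschleunigung: a(t) = 36·t^2 + 30·t - 2. Wir haben die Beschleunigung a(t) = 36·t^2 + 30·t - 2. Durch Einsetzen von t = 1: a(1) = 64.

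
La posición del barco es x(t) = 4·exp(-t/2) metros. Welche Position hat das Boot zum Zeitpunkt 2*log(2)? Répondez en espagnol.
De la ecuación de la posición x(t) = 4·exp(-t/2), sustituimos t = 2*log(2) para obtener x = 2.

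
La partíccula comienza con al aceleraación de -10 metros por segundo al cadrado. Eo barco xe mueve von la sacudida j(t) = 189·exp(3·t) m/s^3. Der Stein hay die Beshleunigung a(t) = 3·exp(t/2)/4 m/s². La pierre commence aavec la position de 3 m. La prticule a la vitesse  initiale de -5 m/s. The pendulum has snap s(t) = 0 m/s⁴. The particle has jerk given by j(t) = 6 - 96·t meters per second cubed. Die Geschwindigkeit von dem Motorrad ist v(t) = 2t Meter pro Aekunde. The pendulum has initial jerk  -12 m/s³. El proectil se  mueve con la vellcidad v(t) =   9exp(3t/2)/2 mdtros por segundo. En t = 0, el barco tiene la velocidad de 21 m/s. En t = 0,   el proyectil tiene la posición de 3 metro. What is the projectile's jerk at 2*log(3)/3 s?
To solve this, we need to take 2 derivatives of our velocity equation v(t) = 9·exp(3·t/2)/2. Differentiating velocity, we get acceleration: a(t) = 27·exp(3·t/2)/4. The derivative of acceleration gives jerk: j(t) = 81·exp(3·t/2)/8. We have jerk j(t) = 81·exp(3·t/2)/8. Substituting t = 2*log(3)/3: j(2*log(3)/3) = 243/8.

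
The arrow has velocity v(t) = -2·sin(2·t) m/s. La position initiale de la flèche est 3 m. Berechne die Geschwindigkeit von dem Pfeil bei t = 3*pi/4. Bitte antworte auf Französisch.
De l'équation de la vitesse v(t) = -2·sin(2·t), nous substituons t = 3*pi/4 pour obtenir v = 2.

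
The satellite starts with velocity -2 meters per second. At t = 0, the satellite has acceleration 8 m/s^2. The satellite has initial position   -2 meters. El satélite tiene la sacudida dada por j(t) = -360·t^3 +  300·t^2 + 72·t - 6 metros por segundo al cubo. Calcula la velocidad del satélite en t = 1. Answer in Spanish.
Necesitamos integrar nuestra ecuación de la sacudida j(t) = -360·t^3 + 300·t^2 + 72·t - 6 2 veces. La integral de la sacudida, con a(0) = 8, da la aceleración: a(t) = -90·t^4 + 100·t^3 + 36·t^2 - 6·t + 8. La antiderivada de la aceleración, con v(0) = -2, da la velocidad: v(t) = -18·t^5 + 25·t^4 + 12·t^3 - 3·t^2 + 8·t - 2. Tenemos la velocidad v(t) = -18·t^5 + 25·t^4 + 12·t^3 - 3·t^2 + 8·t - 2. Sustituyendo t = 1: v(1) = 22.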